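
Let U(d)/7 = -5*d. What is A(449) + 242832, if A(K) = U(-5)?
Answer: 243007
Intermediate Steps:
U(d) = -35*d (U(d) = 7*(-5*d) = -35*d)
A(K) = 175 (A(K) = -35*(-5) = 175)
A(449) + 242832 = 175 + 242832 = 243007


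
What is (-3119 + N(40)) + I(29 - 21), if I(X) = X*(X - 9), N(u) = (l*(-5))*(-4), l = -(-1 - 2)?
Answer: -3067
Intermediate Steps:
l = 3 (l = -1*(-3) = 3)
N(u) = 60 (N(u) = (3*(-5))*(-4) = -15*(-4) = 60)
I(X) = X*(-9 + X)
(-3119 + N(40)) + I(29 - 21) = (-3119 + 60) + (29 - 21)*(-9 + (29 - 21)) = -3059 + 8*(-9 + 8) = -3059 + 8*(-1) = -3059 - 8 = -3067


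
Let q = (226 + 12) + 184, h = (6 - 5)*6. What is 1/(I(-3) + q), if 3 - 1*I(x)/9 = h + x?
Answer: 1/422 ≈ 0.0023697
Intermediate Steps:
h = 6 (h = 1*6 = 6)
I(x) = -27 - 9*x (I(x) = 27 - 9*(6 + x) = 27 + (-54 - 9*x) = -27 - 9*x)
q = 422 (q = 238 + 184 = 422)
1/(I(-3) + q) = 1/((-27 - 9*(-3)) + 422) = 1/((-27 + 27) + 422) = 1/(0 + 422) = 1/422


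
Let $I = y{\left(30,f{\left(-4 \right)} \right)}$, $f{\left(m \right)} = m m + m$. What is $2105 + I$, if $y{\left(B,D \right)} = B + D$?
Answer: $2147$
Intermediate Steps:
$f{\left(m \right)} = m + m^{2}$ ($f{\left(m \right)} = m^{2} + m = m + m^{2}$)
$I = 42$ ($I = 30 - 4 \left(1 - 4\right) = 30 - -12 = 30 + 12 = 42$)
$2105 + I = 2105 + 42 = 2147$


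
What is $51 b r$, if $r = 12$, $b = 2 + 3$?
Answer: $3060$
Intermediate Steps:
$b = 5$
$51 b r = 51 \cdot 5 \cdot 12 = 51 \cdot 60 = 3060$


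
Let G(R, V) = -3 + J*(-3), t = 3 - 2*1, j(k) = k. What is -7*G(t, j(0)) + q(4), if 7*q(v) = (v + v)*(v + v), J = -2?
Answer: -83/7 ≈ -11.857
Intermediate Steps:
q(v) = 4*v**2/7 (q(v) = ((v + v)*(v + v))/7 = ((2*v)*(2*v))/7 = (4*v**2)/7 = 4*v**2/7)
t = 1 (t = 3 - 2 = 1)
G(R, V) = 3 (G(R, V) = -3 - 2*(-3) = -3 + 6 = 3)
-7*G(t, j(0)) + q(4) = -7*3 + (4/7)*4**2 = -21 + (4/7)*16 = -21 + 64/7 = -83/7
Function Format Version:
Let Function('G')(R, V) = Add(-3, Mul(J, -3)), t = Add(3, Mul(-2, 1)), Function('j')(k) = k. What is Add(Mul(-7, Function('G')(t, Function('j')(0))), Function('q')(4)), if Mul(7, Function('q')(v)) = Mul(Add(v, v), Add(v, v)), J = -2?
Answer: Rational(-83, 7) ≈ -11.857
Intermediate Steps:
Function('q')(v) = Mul(Rational(4, 7), Pow(v, 2)) (Function('q')(v) = Mul(Rational(1, 7), Mul(Add(v, v), Add(v, v))) = Mul(Rational(1, 7), Mul(Mul(2, v), Mul(2, v))) = Mul(Rational(1, 7), Mul(4, Pow(v, 2))) = Mul(Rational(4, 7), Pow(v, 2)))
t = 1 (t = Add(3, -2) = 1)
Function('G')(R, V) = 3 (Function('G')(R, V) = Add(-3, Mul(-2, -3)) = Add(-3, 6) = 3)
Add(Mul(-7, Function('G')(t, Function('j')(0))), Function('q')(4)) = Add(Mul(-7, 3), Mul(Rational(4, 7), Pow(4, 2))) = Add(-21, Mul(Rational(4, 7), 16)) = Add(-21, Rational(64, 7)) = Rational(-83, 7)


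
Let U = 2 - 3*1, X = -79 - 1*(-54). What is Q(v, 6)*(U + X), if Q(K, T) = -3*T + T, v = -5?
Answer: 312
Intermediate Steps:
Q(K, T) = -2*T
X = -25 (X = -79 + 54 = -25)
U = -1 (U = 2 - 3 = -1)
Q(v, 6)*(U + X) = (-2*6)*(-1 - 25) = -12*(-26) = 312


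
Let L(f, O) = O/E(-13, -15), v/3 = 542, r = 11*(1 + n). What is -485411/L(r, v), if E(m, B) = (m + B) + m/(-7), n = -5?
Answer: 29610071/3794 ≈ 7804.4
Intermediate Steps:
E(m, B) = B + 6*m/7 (E(m, B) = (B + m) + m*(-⅐) = (B + m) - m/7 = B + 6*m/7)
r = -44 (r = 11*(1 - 5) = 11*(-4) = -44)
v = 1626 (v = 3*542 = 1626)
L(f, O) = -7*O/183 (L(f, O) = O/(-15 + (6/7)*(-13)) = O/(-15 - 78/7) = O/(-183/7) = O*(-7/183) = -7*O/183)
-485411/L(r, v) = -485411/((-7/183*1626)) = -485411/(-3794/61) = -485411*(-61/3794) = 29610071/3794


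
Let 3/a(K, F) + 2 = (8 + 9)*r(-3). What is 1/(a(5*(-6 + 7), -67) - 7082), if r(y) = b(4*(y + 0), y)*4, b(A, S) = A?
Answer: -818/5793079 ≈ -0.00014120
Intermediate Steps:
r(y) = 16*y (r(y) = (4*(y + 0))*4 = (4*y)*4 = 16*y)
a(K, F) = -3/818 (a(K, F) = 3/(-2 + (8 + 9)*(16*(-3))) = 3/(-2 + 17*(-48)) = 3/(-2 - 816) = 3/(-818) = 3*(-1/818) = -3/818)
1/(a(5*(-6 + 7), -67) - 7082) = 1/(-3/818 - 7082) = 1/(-5793079/818) = -818/5793079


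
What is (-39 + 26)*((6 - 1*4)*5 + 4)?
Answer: -182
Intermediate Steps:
(-39 + 26)*((6 - 1*4)*5 + 4) = -13*((6 - 4)*5 + 4) = -13*(2*5 + 4) = -13*(10 + 4) = -13*14 = -182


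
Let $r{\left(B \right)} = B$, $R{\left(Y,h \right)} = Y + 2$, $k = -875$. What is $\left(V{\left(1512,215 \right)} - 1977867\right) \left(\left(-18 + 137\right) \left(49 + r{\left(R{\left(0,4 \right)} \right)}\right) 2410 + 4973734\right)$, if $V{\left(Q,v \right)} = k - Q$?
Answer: $-38813025926096$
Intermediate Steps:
$R{\left(Y,h \right)} = 2 + Y$
$V{\left(Q,v \right)} = -875 - Q$
$\left(V{\left(1512,215 \right)} - 1977867\right) \left(\left(-18 + 137\right) \left(49 + r{\left(R{\left(0,4 \right)} \right)}\right) 2410 + 4973734\right) = \left(\left(-875 - 1512\right) - 1977867\right) \left(\left(-18 + 137\right) \left(49 + \left(2 + 0\right)\right) 2410 + 4973734\right) = \left(\left(-875 - 1512\right) - 1977867\right) \left(119 \left(49 + 2\right) 2410 + 4973734\right) = \left(-2387 - 1977867\right) \left(119 \cdot 51 \cdot 2410 + 4973734\right) = - 1980254 \left(6069 \cdot 2410 + 4973734\right) = - 1980254 \left(14626290 + 4973734\right) = \left(-1980254\right) 19600024 = -38813025926096$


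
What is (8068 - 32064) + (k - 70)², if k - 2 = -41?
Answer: -12115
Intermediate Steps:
k = -39 (k = 2 - 41 = -39)
(8068 - 32064) + (k - 70)² = (8068 - 32064) + (-39 - 70)² = -23996 + (-109)² = -23996 + 11881 = -12115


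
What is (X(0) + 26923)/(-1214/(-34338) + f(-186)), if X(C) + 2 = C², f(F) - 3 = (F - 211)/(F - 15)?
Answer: 10322615161/1921223 ≈ 5372.9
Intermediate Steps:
f(F) = 3 + (-211 + F)/(-15 + F) (f(F) = 3 + (F - 211)/(F - 15) = 3 + (-211 + F)/(-15 + F))
X(C) = -2 + C²
(X(0) + 26923)/(-1214/(-34338) + f(-186)) = ((-2 + 0²) + 26923)/(-1214/(-34338) + 4*(-64 - 186)/(-15 - 186)) = ((-2 + 0) + 26923)/(-1214*(-1/34338) + 4*(-250)/(-201)) = (-2 + 26923)/(607/17169 + 4*(-1/201)*(-250)) = 26921/(607/17169 + 1000/201) = 26921/(1921223/383441) = 26921*(383441/1921223) = 10322615161/1921223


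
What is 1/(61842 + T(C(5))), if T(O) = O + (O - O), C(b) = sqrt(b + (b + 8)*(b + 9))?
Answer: 5622/347675707 - sqrt(187)/3824432777 ≈ 1.6167e-5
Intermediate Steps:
C(b) = sqrt(b + (8 + b)*(9 + b))
T(O) = O (T(O) = O + 0 = O)
1/(61842 + T(C(5))) = 1/(61842 + sqrt(72 + 5**2 + 18*5)) = 1/(61842 + sqrt(72 + 25 + 90)) = 1/(61842 + sqrt(187))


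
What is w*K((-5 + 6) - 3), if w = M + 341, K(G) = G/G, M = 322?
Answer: 663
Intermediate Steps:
K(G) = 1
w = 663 (w = 322 + 341 = 663)
w*K((-5 + 6) - 3) = 663*1 = 663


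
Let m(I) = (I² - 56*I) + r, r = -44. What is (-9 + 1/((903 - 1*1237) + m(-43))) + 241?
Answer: 899929/3879 ≈ 232.00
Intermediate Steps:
m(I) = -44 + I² - 56*I (m(I) = (I² - 56*I) - 44 = -44 + I² - 56*I)
(-9 + 1/((903 - 1*1237) + m(-43))) + 241 = (-9 + 1/((903 - 1*1237) + (-44 + (-43)² - 56*(-43)))) + 241 = (-9 + 1/((903 - 1237) + (-44 + 1849 + 2408))) + 241 = (-9 + 1/(-334 + 4213)) + 241 = (-9 + 1/3879) + 241 = -34910/3879 + 241 = 899929/3879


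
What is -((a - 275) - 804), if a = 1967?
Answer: -888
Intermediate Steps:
-((a - 275) - 804) = -((1967 - 275) - 804) = -(1692 - 804) = -1*888 = -888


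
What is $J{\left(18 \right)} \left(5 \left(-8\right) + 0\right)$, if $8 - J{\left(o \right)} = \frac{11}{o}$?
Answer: $- \frac{2660}{9} \approx -295.56$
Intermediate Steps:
$J{\left(o \right)} = 8 - \frac{11}{o}$
$J{\left(18 \right)} \left(5 \left(-8\right) + 0\right) = \left(8 - \frac{11}{18}\right) \left(5 \left(-8\right) + 0\right) = \left(8 - \frac{11}{18}\right) \left(-40 + 0\right) = \left(8 - \frac{11}{18}\right) \left(-40\right) = \frac{133}{18} \left(-40\right) = - \frac{2660}{9}$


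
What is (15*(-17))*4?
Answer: -1020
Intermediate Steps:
(15*(-17))*4 = -255*4 = -1020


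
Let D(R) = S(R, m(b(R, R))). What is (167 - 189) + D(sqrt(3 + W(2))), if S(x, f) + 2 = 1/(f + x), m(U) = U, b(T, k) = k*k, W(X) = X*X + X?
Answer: -287/12 ≈ -23.917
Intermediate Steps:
W(X) = X + X**2 (W(X) = X**2 + X = X + X**2)
b(T, k) = k**2
S(x, f) = -2 + 1/(f + x)
D(R) = (1 - 2*R - 2*R**2)/(R + R**2) (D(R) = (1 - 2*R**2 - 2*R)/(R**2 + R) = (1 - 2*R - 2*R**2)/(R + R**2))
(167 - 189) + D(sqrt(3 + W(2))) = (167 - 189) + (1 - 2*sqrt(3 + 2*(1 + 2)) - (6 + 4*(1 + 2)))/((sqrt(3 + 2*(1 + 2)))*(1 + sqrt(3 + 2*(1 + 2)))) = -22 + (1 - 2*sqrt(3 + 2*3) - 2*(sqrt(3 + 2*3))**2)/((sqrt(3 + 2*3))*(1 + sqrt(3 + 2*3))) = -22 + (1 - 2*sqrt(3 + 6) - 2*(sqrt(3 + 6))**2)/((sqrt(3 + 6))*(1 + sqrt(3 + 6))) = -22 + (1 - 2*sqrt(9) - 2*(sqrt(9))**2)/((sqrt(9))*(1 + sqrt(9))) = -22 + (1 - 2*3 - 2*3**2)/(3*(1 + 3)) = -22 + (1/3)*(1 - 6 - 2*9)/4 = -22 + (1/3)*(1/4)*(1 - 6 - 18) = -22 + (1/3)*(1/4)*(-23) = -22 - 23/12 = -287/12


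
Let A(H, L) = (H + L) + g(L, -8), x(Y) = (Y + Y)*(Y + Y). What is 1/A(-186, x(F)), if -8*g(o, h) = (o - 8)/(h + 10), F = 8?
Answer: 2/109 ≈ 0.018349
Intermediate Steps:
g(o, h) = -(-8 + o)/(8*(10 + h)) (g(o, h) = -(o - 8)/(8*(h + 10)) = -(-8 + o)/(8*(10 + h)))
x(Y) = 4*Y**2 (x(Y) = (2*Y)*(2*Y) = 4*Y**2)
A(H, L) = 1/2 + H + 15*L/16 (A(H, L) = (H + L) + (8 - L)/(8*(10 - 8)) = (H + L) + (1/8)*(8 - L)/2 = (H + L) + (1/8)*(1/2)*(8 - L) = (H + L) + (1/2 - L/16) = 1/2 + H + 15*L/16)
1/A(-186, x(F)) = 1/(1/2 - 186 + 15*(4*8**2)/16) = 1/(1/2 - 186 + 15*(4*64)/16) = 1/(1/2 - 186 + (15/16)*256) = 1/(1/2 - 186 + 240) = 1/(109/2) = 2/109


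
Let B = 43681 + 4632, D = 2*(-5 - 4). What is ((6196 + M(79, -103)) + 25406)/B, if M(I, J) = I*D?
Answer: 30180/48313 ≈ 0.62468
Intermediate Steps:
D = -18 (D = 2*(-9) = -18)
B = 48313
M(I, J) = -18*I (M(I, J) = I*(-18) = -18*I)
((6196 + M(79, -103)) + 25406)/B = ((6196 - 18*79) + 25406)/48313 = ((6196 - 1422) + 25406)*(1/48313) = (4774 + 25406)*(1/48313) = 30180*(1/48313) = 30180/48313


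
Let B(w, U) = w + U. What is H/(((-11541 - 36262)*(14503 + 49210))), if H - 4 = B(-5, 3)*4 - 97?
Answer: 101/3045672539 ≈ 3.3162e-8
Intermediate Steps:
B(w, U) = U + w
H = -101 (H = 4 + ((3 - 5)*4 - 97) = 4 + (-2*4 - 97) = 4 + (-8 - 97) = 4 - 105 = -101)
H/(((-11541 - 36262)*(14503 + 49210))) = -101*1/((-11541 - 36262)*(14503 + 49210)) = -101/((-47803*63713)) = -101/(-3045672539) = -101*(-1/3045672539) = 101/3045672539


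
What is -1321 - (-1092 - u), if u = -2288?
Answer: -2517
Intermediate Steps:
-1321 - (-1092 - u) = -1321 - (-1092 - 1*(-2288)) = -1321 - (-1092 + 2288) = -1321 - 1*1196 = -1321 - 1196 = -2517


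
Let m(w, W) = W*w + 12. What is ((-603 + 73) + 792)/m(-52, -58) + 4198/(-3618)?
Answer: -2940907/2738826 ≈ -1.0738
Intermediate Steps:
m(w, W) = 12 + W*w
((-603 + 73) + 792)/m(-52, -58) + 4198/(-3618) = ((-603 + 73) + 792)/(12 - 58*(-52)) + 4198/(-3618) = (-530 + 792)/(12 + 3016) + 4198*(-1/3618) = 262/3028 - 2099/1809 = 262*(1/3028) - 2099/1809 = 131/1514 - 2099/1809 = -2940907/2738826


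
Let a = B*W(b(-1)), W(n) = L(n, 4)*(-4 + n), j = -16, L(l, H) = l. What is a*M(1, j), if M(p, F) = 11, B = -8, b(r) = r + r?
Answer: -1056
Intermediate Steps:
b(r) = 2*r
W(n) = n*(-4 + n)
a = -96 (a = -8*2*(-1)*(-4 + 2*(-1)) = -(-16)*(-4 - 2) = -(-16)*(-6) = -8*12 = -96)
a*M(1, j) = -96*11 = -1056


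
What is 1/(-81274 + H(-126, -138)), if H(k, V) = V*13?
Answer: -1/83068 ≈ -1.2038e-5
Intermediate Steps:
H(k, V) = 13*V
1/(-81274 + H(-126, -138)) = 1/(-81274 + 13*(-138)) = 1/(-81274 - 1794) = 1/(-83068) = -1/83068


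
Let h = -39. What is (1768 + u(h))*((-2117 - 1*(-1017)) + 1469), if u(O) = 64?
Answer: 676008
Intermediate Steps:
(1768 + u(h))*((-2117 - 1*(-1017)) + 1469) = (1768 + 64)*((-2117 - 1*(-1017)) + 1469) = 1832*((-2117 + 1017) + 1469) = 1832*(-1100 + 1469) = 1832*369 = 676008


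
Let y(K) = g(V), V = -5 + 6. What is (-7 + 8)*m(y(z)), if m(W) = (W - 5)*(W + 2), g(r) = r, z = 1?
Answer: -12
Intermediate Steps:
V = 1
y(K) = 1
m(W) = (-5 + W)*(2 + W)
(-7 + 8)*m(y(z)) = (-7 + 8)*(-10 + 1² - 3*1) = 1*(-10 + 1 - 3) = 1*(-12) = -12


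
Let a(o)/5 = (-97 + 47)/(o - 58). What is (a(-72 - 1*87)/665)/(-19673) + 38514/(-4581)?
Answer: -7289191207964/867003805731 ≈ -8.4073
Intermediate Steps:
a(o) = -250/(-58 + o) (a(o) = 5*((-97 + 47)/(o - 58)) = 5*(-50/(-58 + o)) = -250/(-58 + o))
(a(-72 - 1*87)/665)/(-19673) + 38514/(-4581) = (-250/(-58 + (-72 - 1*87))/665)/(-19673) + 38514/(-4581) = (-250/(-58 + (-72 - 87))*(1/665))*(-1/19673) + 38514*(-1/4581) = (-250/(-58 - 159)*(1/665))*(-1/19673) - 12838/1527 = (-250/(-217)*(1/665))*(-1/19673) - 12838/1527 = (-250*(-1/217)*(1/665))*(-1/19673) - 12838/1527 = ((250/217)*(1/665))*(-1/19673) - 12838/1527 = (50/28861)*(-1/19673) - 12838/1527 = -50/567782453 - 12838/1527 = -7289191207964/867003805731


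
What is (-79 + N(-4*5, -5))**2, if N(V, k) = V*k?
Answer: 441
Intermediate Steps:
(-79 + N(-4*5, -5))**2 = (-79 - 4*5*(-5))**2 = (-79 - 20*(-5))**2 = (-79 + 100)**2 = 21**2 = 441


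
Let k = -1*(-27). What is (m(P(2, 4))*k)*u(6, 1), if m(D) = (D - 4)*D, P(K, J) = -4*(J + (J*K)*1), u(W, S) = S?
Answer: 67392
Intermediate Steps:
k = 27
P(K, J) = -4*J - 4*J*K (P(K, J) = -4*(J + J*K) = -4*J - 4*J*K)
m(D) = D*(-4 + D) (m(D) = (-4 + D)*D = D*(-4 + D))
(m(P(2, 4))*k)*u(6, 1) = (((-4*4*(1 + 2))*(-4 - 4*4*(1 + 2)))*27)*1 = (((-4*4*3)*(-4 - 4*4*3))*27)*1 = (-48*(-4 - 48)*27)*1 = (-48*(-52)*27)*1 = (2496*27)*1 = 67392*1 = 67392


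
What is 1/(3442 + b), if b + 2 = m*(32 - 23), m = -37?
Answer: 1/3107 ≈ 0.00032185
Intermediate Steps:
b = -335 (b = -2 - 37*(32 - 23) = -2 - 37*9 = -2 - 333 = -335)
1/(3442 + b) = 1/(3442 - 335) = 1/3107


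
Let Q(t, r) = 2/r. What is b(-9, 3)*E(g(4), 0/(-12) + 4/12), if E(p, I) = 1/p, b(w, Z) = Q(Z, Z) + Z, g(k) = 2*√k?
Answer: 11/12 ≈ 0.91667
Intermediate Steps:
b(w, Z) = Z + 2/Z (b(w, Z) = 2/Z + Z = Z + 2/Z)
b(-9, 3)*E(g(4), 0/(-12) + 4/12) = (3 + 2/3)/((2*√4)) = (3 + 2*(⅓))/((2*2)) = (3 + ⅔)/4 = (11/3)*(¼) = 11/12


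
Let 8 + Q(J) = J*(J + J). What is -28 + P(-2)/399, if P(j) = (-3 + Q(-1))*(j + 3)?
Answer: -3727/133 ≈ -28.023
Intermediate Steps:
Q(J) = -8 + 2*J² (Q(J) = -8 + J*(J + J) = -8 + J*(2*J) = -8 + 2*J²)
P(j) = -27 - 9*j (P(j) = (-3 + (-8 + 2*(-1)²))*(j + 3) = (-3 + (-8 + 2*1))*(3 + j) = (-3 + (-8 + 2))*(3 + j) = (-3 - 6)*(3 + j) = -9*(3 + j) = -27 - 9*j)
-28 + P(-2)/399 = -28 + (-27 - 9*(-2))/399 = -28 + (-27 + 18)*(1/399) = -28 - 9*1/399 = -28 - 3/133 = -3727/133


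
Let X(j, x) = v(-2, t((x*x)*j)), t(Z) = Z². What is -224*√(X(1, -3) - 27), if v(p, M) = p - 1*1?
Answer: -224*I*√30 ≈ -1226.9*I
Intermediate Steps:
v(p, M) = -1 + p (v(p, M) = p - 1 = -1 + p)
X(j, x) = -3 (X(j, x) = -1 - 2 = -3)
-224*√(X(1, -3) - 27) = -224*√(-3 - 27) = -224*I*√30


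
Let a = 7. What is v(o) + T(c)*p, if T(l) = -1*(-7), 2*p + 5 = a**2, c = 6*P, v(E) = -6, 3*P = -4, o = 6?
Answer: 148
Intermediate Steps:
P = -4/3 (P = (1/3)*(-4) = -4/3 ≈ -1.3333)
c = -8 (c = 6*(-4/3) = -8)
p = 22 (p = -5/2 + (1/2)*7**2 = -5/2 + (1/2)*49 = -5/2 + 49/2 = 22)
T(l) = 7
v(o) + T(c)*p = -6 + 7*22 = -6 + 154 = 148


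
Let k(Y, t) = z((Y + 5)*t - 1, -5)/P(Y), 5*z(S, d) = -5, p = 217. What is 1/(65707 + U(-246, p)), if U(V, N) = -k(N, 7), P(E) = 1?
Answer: 1/65708 ≈ 1.5219e-5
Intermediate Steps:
z(S, d) = -1 (z(S, d) = (⅕)*(-5) = -1)
k(Y, t) = -1 (k(Y, t) = -1/1 = -1*1 = -1)
U(V, N) = 1 (U(V, N) = -1*(-1) = 1)
1/(65707 + U(-246, p)) = 1/(65707 + 1) = 1/65708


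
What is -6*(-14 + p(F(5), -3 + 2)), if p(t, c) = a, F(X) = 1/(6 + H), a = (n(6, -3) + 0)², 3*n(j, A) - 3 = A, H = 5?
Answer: 84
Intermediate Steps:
n(j, A) = 1 + A/3
a = 0 (a = ((1 + (⅓)*(-3)) + 0)² = ((1 - 1) + 0)² = (0 + 0)² = 0² = 0)
F(X) = 1/11 (F(X) = 1/(6 + 5) = 1/11)
p(t, c) = 0
-6*(-14 + p(F(5), -3 + 2)) = -6*(-14 + 0) = -6*(-14) = 84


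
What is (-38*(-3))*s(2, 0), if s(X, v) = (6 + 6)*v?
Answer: 0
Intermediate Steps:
s(X, v) = 12*v
(-38*(-3))*s(2, 0) = (-38*(-3))*(12*0) = 114*0 = 0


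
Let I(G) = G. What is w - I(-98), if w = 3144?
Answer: 3242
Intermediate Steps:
w - I(-98) = 3144 - 1*(-98) = 3144 + 98 = 3242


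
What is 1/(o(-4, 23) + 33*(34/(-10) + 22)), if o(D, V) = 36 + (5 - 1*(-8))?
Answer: 5/3314 ≈ 0.0015088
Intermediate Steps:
o(D, V) = 49 (o(D, V) = 36 + (5 + 8) = 36 + 13 = 49)
1/(o(-4, 23) + 33*(34/(-10) + 22)) = 1/(49 + 33*(34/(-10) + 22)) = 1/(49 + 33*(34*(-⅒) + 22)) = 1/(49 + 33*(-17/5 + 22)) = 1/(49 + 33*(93/5)) = 1/(49 + 3069/5) = 1/(3314/5) = 5/3314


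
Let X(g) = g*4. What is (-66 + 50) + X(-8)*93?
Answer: -2992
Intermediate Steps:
X(g) = 4*g
(-66 + 50) + X(-8)*93 = (-66 + 50) + (4*(-8))*93 = -16 - 32*93 = -16 - 2976 = -2992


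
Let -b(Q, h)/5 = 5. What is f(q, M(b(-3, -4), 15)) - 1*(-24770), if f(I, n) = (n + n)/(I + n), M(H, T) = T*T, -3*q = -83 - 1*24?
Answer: 9685745/391 ≈ 24772.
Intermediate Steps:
b(Q, h) = -25 (b(Q, h) = -5*5 = -25)
q = 107/3 (q = -(-83 - 1*24)/3 = -(-83 - 24)/3 = -1/3*(-107) = 107/3 ≈ 35.667)
M(H, T) = T**2
f(I, n) = 2*n/(I + n) (f(I, n) = (2*n)/(I + n) = 2*n/(I + n))
f(q, M(b(-3, -4), 15)) - 1*(-24770) = 2*15**2/(107/3 + 15**2) - 1*(-24770) = 2*225/(107/3 + 225) + 24770 = 2*225/(782/3) + 24770 = 2*225*(3/782) + 24770 = 675/391 + 24770 = 9685745/391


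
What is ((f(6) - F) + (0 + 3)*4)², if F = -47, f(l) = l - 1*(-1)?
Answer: 4356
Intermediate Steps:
f(l) = 1 + l (f(l) = l + 1 = 1 + l)
((f(6) - F) + (0 + 3)*4)² = (((1 + 6) - 1*(-47)) + (0 + 3)*4)² = ((7 + 47) + 3*4)² = (54 + 12)² = 66² = 4356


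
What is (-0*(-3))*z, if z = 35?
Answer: 0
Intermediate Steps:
(-0*(-3))*z = -0*(-3)*35 = -23*0*35 = 0*35 = 0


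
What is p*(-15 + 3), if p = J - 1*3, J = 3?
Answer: 0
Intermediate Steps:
p = 0 (p = 3 - 1*3 = 3 - 3 = 0)
p*(-15 + 3) = 0*(-15 + 3) = 0*(-12) = 0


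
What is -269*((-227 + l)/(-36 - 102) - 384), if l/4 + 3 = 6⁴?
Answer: 677611/6 ≈ 1.1294e+5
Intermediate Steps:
l = 5172 (l = -12 + 4*6⁴ = -12 + 4*1296 = -12 + 5184 = 5172)
-269*((-227 + l)/(-36 - 102) - 384) = -269*((-227 + 5172)/(-36 - 102) - 384) = -269*(4945/(-138) - 384) = -269*(4945*(-1/138) - 384) = -269*(-215/6 - 384) = -269*(-2519/6) = 677611/6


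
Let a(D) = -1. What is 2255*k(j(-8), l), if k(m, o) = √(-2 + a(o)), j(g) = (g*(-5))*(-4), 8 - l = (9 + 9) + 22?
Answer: 2255*I*√3 ≈ 3905.8*I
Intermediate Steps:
l = -32 (l = 8 - ((9 + 9) + 22) = 8 - (18 + 22) = 8 - 1*40 = 8 - 40 = -32)
j(g) = 20*g (j(g) = -5*g*(-4) = 20*g)
k(m, o) = I*√3 (k(m, o) = √(-2 - 1) = √(-3) = I*√3)
2255*k(j(-8), l) = 2255*(I*√3) = 2255*I*√3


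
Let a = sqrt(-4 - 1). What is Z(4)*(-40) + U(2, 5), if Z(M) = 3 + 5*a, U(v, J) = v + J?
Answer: -113 - 200*I*sqrt(5) ≈ -113.0 - 447.21*I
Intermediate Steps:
a = I*sqrt(5) (a = sqrt(-5) = I*sqrt(5) ≈ 2.2361*I)
U(v, J) = J + v
Z(M) = 3 + 5*I*sqrt(5) (Z(M) = 3 + 5*(I*sqrt(5)) = 3 + 5*I*sqrt(5))
Z(4)*(-40) + U(2, 5) = (3 + 5*I*sqrt(5))*(-40) + (5 + 2) = (-120 - 200*I*sqrt(5)) + 7 = -113 - 200*I*sqrt(5)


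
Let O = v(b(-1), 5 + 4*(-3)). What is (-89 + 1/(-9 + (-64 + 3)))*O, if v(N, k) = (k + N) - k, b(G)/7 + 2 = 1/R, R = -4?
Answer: 56079/40 ≈ 1402.0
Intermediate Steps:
b(G) = -63/4 (b(G) = -14 + 7/(-4) = -14 + 7*(-1/4) = -14 - 7/4 = -63/4)
v(N, k) = N (v(N, k) = (N + k) - k = N)
O = -63/4 ≈ -15.750
(-89 + 1/(-9 + (-64 + 3)))*O = (-89 + 1/(-9 + (-64 + 3)))*(-63/4) = (-89 + 1/(-9 - 61))*(-63/4) = (-89 + 1/(-70))*(-63/4) = (-89 - 1/70)*(-63/4) = -6231/70*(-63/4) = 56079/40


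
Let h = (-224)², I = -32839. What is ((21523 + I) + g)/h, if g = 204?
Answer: -1389/6272 ≈ -0.22146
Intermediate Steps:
h = 50176
((21523 + I) + g)/h = ((21523 - 32839) + 204)/50176 = (-11316 + 204)*(1/50176) = -11112*1/50176 = -1389/6272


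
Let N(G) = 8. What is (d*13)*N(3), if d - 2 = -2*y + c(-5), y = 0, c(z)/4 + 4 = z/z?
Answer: -1040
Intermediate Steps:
c(z) = -12 (c(z) = -16 + 4*(z/z) = -16 + 4*1 = -16 + 4 = -12)
d = -10 (d = 2 + (-2*0 - 12) = 2 + (0 - 12) = 2 - 12 = -10)
(d*13)*N(3) = -10*13*8 = -130*8 = -1040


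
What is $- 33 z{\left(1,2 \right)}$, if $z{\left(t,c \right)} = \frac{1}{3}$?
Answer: $-11$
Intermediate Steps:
$z{\left(t,c \right)} = \frac{1}{3}$
$- 33 z{\left(1,2 \right)} = \left(-33\right) \frac{1}{3} = -11$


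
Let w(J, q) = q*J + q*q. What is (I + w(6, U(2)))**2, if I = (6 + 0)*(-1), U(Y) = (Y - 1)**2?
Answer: 1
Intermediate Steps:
U(Y) = (-1 + Y)**2
w(J, q) = q**2 + J*q (w(J, q) = J*q + q**2 = q**2 + J*q)
I = -6 (I = 6*(-1) = -6)
(I + w(6, U(2)))**2 = (-6 + (-1 + 2)**2*(6 + (-1 + 2)**2))**2 = (-6 + 1**2*(6 + 1**2))**2 = (-6 + 1*(6 + 1))**2 = (-6 + 1*7)**2 = (-6 + 7)**2 = 1**2 = 1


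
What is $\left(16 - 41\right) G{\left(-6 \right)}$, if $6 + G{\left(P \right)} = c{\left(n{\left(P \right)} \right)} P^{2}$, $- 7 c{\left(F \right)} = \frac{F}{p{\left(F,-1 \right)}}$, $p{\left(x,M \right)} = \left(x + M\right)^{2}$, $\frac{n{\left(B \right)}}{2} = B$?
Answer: $\frac{166650}{1183} \approx 140.87$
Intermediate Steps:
$n{\left(B \right)} = 2 B$
$p{\left(x,M \right)} = \left(M + x\right)^{2}$
$c{\left(F \right)} = - \frac{F}{7 \left(-1 + F\right)^{2}}$ ($c{\left(F \right)} = - \frac{F \frac{1}{\left(-1 + F\right)^{2}}}{7} = - \frac{F}{7 \left(-1 + F\right)^{2}}$)
$G{\left(P \right)} = -6 - \frac{2 P^{3}}{7 \left(-1 + 2 P\right)^{2}}$ ($G{\left(P \right)} = -6 + - \frac{2 P}{7 \left(-1 + 2 P\right)^{2}} P^{2} = -6 - \frac{2 P^{3}}{7 \left(-1 + 2 P\right)^{2}}$)
$\left(16 - 41\right) G{\left(-6 \right)} = \left(16 - 41\right) \left(-6 - \frac{2 \left(-6\right)^{3}}{7 \left(-1 + 2 \left(-6\right)\right)^{2}}\right) = - 25 \left(-6 - - \frac{432}{7 \left(-1 - 12\right)^{2}}\right) = - 25 \left(-6 - - \frac{432}{7 \cdot 169}\right) = - 25 \left(-6 - \left(- \frac{432}{7}\right) \frac{1}{169}\right) = - 25 \left(-6 + \frac{432}{1183}\right) = \left(-25\right) \left(- \frac{6666}{1183}\right) = \frac{166650}{1183}$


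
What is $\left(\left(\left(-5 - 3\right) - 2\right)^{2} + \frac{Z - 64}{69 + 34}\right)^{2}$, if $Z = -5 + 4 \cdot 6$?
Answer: $\frac{105165025}{10609} \approx 9912.8$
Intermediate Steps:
$Z = 19$ ($Z = -5 + 24 = 19$)
$\left(\left(\left(-5 - 3\right) - 2\right)^{2} + \frac{Z - 64}{69 + 34}\right)^{2} = \left(\left(\left(-5 - 3\right) - 2\right)^{2} + \frac{19 - 64}{69 + 34}\right)^{2} = \left(\left(\left(-5 - 3\right) - 2\right)^{2} - \frac{45}{103}\right)^{2} = \left(\left(-8 - 2\right)^{2} - \frac{45}{103}\right)^{2} = \left(\left(-10\right)^{2} - \frac{45}{103}\right)^{2} = \left(100 - \frac{45}{103}\right)^{2} = \left(\frac{10255}{103}\right)^{2} = \frac{105165025}{10609}$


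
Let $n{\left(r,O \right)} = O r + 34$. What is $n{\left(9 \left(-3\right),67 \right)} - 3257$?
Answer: $-5032$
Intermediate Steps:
$n{\left(r,O \right)} = 34 + O r$
$n{\left(9 \left(-3\right),67 \right)} - 3257 = \left(34 + 67 \cdot 9 \left(-3\right)\right) - 3257 = \left(34 + 67 \left(-27\right)\right) - 3257 = \left(34 - 1809\right) - 3257 = -1775 - 3257 = -5032$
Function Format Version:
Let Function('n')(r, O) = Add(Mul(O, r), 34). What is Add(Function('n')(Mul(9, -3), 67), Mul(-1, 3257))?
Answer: -5032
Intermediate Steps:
Function('n')(r, O) = Add(34, Mul(O, r))
Add(Function('n')(Mul(9, -3), 67), Mul(-1, 3257)) = Add(Add(34, Mul(67, Mul(9, -3))), Mul(-1, 3257)) = Add(Add(34, Mul(67, -27)), -3257) = Add(Add(34, -1809), -3257) = Add(-1775, -3257) = -5032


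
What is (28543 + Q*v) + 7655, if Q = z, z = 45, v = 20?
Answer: 37098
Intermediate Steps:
Q = 45
(28543 + Q*v) + 7655 = (28543 + 45*20) + 7655 = (28543 + 900) + 7655 = 29443 + 7655 = 37098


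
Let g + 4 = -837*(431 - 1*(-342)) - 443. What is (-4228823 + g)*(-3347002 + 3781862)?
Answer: -2120495207060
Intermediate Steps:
g = -647448 (g = -4 + (-837*(431 - 1*(-342)) - 443) = -4 + (-837*(431 + 342) - 443) = -4 + (-837*773 - 443) = -4 + (-647001 - 443) = -4 - 647444 = -647448)
(-4228823 + g)*(-3347002 + 3781862) = (-4228823 - 647448)*(-3347002 + 3781862) = -4876271*434860 = -2120495207060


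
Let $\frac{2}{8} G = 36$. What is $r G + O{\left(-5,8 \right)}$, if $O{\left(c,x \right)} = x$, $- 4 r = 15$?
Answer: $-532$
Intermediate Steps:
$G = 144$ ($G = 4 \cdot 36 = 144$)
$r = - \frac{15}{4}$ ($r = \left(- \frac{1}{4}\right) 15 = - \frac{15}{4} \approx -3.75$)
$r G + O{\left(-5,8 \right)} = \left(- \frac{15}{4}\right) 144 + 8 = -540 + 8 = -532$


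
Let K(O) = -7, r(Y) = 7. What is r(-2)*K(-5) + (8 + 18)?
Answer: -23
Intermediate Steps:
r(-2)*K(-5) + (8 + 18) = 7*(-7) + (8 + 18) = -49 + 26 = -23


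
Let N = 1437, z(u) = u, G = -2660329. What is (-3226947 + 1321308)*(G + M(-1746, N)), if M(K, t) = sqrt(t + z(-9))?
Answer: 5069626695231 - 3811278*sqrt(357) ≈ 5.0696e+12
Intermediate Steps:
M(K, t) = sqrt(-9 + t) (M(K, t) = sqrt(t - 9) = sqrt(-9 + t))
(-3226947 + 1321308)*(G + M(-1746, N)) = (-3226947 + 1321308)*(-2660329 + sqrt(-9 + 1437)) = -1905639*(-2660329 + sqrt(1428)) = -1905639*(-2660329 + 2*sqrt(357)) = 5069626695231 - 3811278*sqrt(357)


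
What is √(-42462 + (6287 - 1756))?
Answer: I*√37931 ≈ 194.76*I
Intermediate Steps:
√(-42462 + (6287 - 1756)) = √(-42462 + 4531) = √(-37931) = I*√37931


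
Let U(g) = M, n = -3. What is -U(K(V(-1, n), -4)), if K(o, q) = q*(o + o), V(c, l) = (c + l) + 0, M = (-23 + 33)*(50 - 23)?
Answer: -270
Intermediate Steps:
M = 270 (M = 10*27 = 270)
V(c, l) = c + l
K(o, q) = 2*o*q (K(o, q) = q*(2*o) = 2*o*q)
U(g) = 270
-U(K(V(-1, n), -4)) = -1*270 = -270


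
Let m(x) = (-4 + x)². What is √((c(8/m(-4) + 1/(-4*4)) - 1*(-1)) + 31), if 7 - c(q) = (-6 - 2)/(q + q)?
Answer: √103 ≈ 10.149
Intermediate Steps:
c(q) = 7 + 4/q (c(q) = 7 - (-6 - 2)/(q + q) = 7 - (-8)/(2*q) = 7 - (-8)*1/(2*q) = 7 - (-4)/q = 7 + 4/q)
√((c(8/m(-4) + 1/(-4*4)) - 1*(-1)) + 31) = √(((7 + 4/(8/((-4 - 4)²) + 1/(-4*4))) - 1*(-1)) + 31) = √(((7 + 4/(8/((-8)²) + 1/(-16))) + 1) + 31) = √(((7 + 4/(8/64 + 1*(-1/16))) + 1) + 31) = √(((7 + 4/(8*(1/64) - 1/16)) + 1) + 31) = √(((7 + 4/(⅛ - 1/16)) + 1) + 31) = √(((7 + 4/(1/16)) + 1) + 31) = √(((7 + 4*16) + 1) + 31) = √(((7 + 64) + 1) + 31) = √((71 + 1) + 31) = √(72 + 31) = √103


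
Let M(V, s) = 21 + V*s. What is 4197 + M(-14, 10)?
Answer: 4078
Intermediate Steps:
4197 + M(-14, 10) = 4197 + (21 - 14*10) = 4197 + (21 - 140) = 4197 - 119 = 4078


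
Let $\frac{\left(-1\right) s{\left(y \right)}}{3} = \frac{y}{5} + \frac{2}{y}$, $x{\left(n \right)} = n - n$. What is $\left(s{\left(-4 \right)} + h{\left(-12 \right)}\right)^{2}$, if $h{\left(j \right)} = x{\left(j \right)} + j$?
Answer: $\frac{6561}{100} \approx 65.61$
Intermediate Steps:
$x{\left(n \right)} = 0$
$s{\left(y \right)} = - \frac{6}{y} - \frac{3 y}{5}$ ($s{\left(y \right)} = - 3 \left(\frac{y}{5} + \frac{2}{y}\right) = - 3 \left(\frac{2}{y} + \frac{y}{5}\right) = - \frac{6}{y} - \frac{3 y}{5}$)
$h{\left(j \right)} = j$ ($h{\left(j \right)} = 0 + j = j$)
$\left(s{\left(-4 \right)} + h{\left(-12 \right)}\right)^{2} = \left(\left(- \frac{6}{-4} - - \frac{12}{5}\right) - 12\right)^{2} = \left(\left(\left(-6\right) \left(- \frac{1}{4}\right) + \frac{12}{5}\right) - 12\right)^{2} = \left(\left(\frac{3}{2} + \frac{12}{5}\right) - 12\right)^{2} = \left(\frac{39}{10} - 12\right)^{2} = \left(- \frac{81}{10}\right)^{2} = \frac{6561}{100}$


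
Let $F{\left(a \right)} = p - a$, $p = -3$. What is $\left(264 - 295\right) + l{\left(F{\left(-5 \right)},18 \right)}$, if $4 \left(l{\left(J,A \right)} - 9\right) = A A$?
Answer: $59$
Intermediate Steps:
$F{\left(a \right)} = -3 - a$
$l{\left(J,A \right)} = 9 + \frac{A^{2}}{4}$ ($l{\left(J,A \right)} = 9 + \frac{A A}{4} = 9 + \frac{A^{2}}{4}$)
$\left(264 - 295\right) + l{\left(F{\left(-5 \right)},18 \right)} = \left(264 - 295\right) + \left(9 + \frac{18^{2}}{4}\right) = -31 + \left(9 + \frac{1}{4} \cdot 324\right) = -31 + \left(9 + 81\right) = -31 + 90 = 59$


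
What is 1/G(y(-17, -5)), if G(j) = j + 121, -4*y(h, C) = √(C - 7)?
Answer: 484/58567 + 2*I*√3/58567 ≈ 0.008264 + 5.9148e-5*I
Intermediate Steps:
y(h, C) = -√(-7 + C)/4 (y(h, C) = -√(C - 7)/4 = -√(-7 + C)/4)
G(j) = 121 + j
1/G(y(-17, -5)) = 1/(121 - √(-7 - 5)/4) = 1/(121 - I*√3/2)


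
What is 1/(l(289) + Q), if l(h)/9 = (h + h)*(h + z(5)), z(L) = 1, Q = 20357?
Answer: 1/1528937 ≈ 6.5405e-7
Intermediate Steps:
l(h) = 18*h*(1 + h) (l(h) = 9*((h + h)*(h + 1)) = 9*((2*h)*(1 + h)) = 9*(2*h*(1 + h)) = 18*h*(1 + h))
1/(l(289) + Q) = 1/(18*289*(1 + 289) + 20357) = 1/(18*289*290 + 20357) = 1/(1508580 + 20357) = 1/1528937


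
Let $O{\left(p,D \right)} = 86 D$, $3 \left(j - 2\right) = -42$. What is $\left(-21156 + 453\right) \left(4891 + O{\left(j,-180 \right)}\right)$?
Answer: $219224067$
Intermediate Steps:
$j = -12$ ($j = 2 + \frac{1}{3} \left(-42\right) = 2 - 14 = -12$)
$\left(-21156 + 453\right) \left(4891 + O{\left(j,-180 \right)}\right) = \left(-21156 + 453\right) \left(4891 + 86 \left(-180\right)\right) = - 20703 \left(4891 - 15480\right) = \left(-20703\right) \left(-10589\right) = 219224067$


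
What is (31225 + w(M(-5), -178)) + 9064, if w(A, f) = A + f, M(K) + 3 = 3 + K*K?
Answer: 40136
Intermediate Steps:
M(K) = K² (M(K) = -3 + (3 + K*K) = -3 + (3 + K²) = K²)
(31225 + w(M(-5), -178)) + 9064 = (31225 + ((-5)² - 178)) + 9064 = (31225 + (25 - 178)) + 9064 = (31225 - 153) + 9064 = 31072 + 9064 = 40136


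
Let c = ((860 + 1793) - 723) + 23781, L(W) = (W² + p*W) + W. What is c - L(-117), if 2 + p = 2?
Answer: 12139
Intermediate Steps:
p = 0 (p = -2 + 2 = 0)
L(W) = W + W² (L(W) = (W² + 0*W) + W = (W² + 0) + W = W² + W = W + W²)
c = 25711 (c = (2653 - 723) + 23781 = 1930 + 23781 = 25711)
c - L(-117) = 25711 - (-117)*(1 - 117) = 25711 - (-117)*(-116) = 25711 - 1*13572 = 25711 - 13572 = 12139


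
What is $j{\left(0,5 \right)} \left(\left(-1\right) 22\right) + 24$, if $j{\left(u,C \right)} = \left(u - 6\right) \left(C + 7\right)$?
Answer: $1608$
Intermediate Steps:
$j{\left(u,C \right)} = \left(-6 + u\right) \left(7 + C\right)$
$j{\left(0,5 \right)} \left(\left(-1\right) 22\right) + 24 = \left(-42 - 30 + 7 \cdot 0 + 5 \cdot 0\right) \left(\left(-1\right) 22\right) + 24 = \left(-42 - 30 + 0 + 0\right) \left(-22\right) + 24 = \left(-72\right) \left(-22\right) + 24 = 1584 + 24 = 1608$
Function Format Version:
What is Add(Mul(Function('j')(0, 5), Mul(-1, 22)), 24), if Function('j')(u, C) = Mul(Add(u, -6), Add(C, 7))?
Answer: 1608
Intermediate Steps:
Function('j')(u, C) = Mul(Add(-6, u), Add(7, C))
Add(Mul(Function('j')(0, 5), Mul(-1, 22)), 24) = Add(Mul(Add(-42, Mul(-6, 5), Mul(7, 0), Mul(5, 0)), Mul(-1, 22)), 24) = Add(Mul(Add(-42, -30, 0, 0), -22), 24) = Add(Mul(-72, -22), 24) = Add(1584, 24) = 1608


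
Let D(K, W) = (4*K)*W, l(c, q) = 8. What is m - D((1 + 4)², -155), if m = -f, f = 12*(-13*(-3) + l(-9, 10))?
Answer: 14936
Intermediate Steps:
f = 564 (f = 12*(-13*(-3) + 8) = 12*(39 + 8) = 12*47 = 564)
D(K, W) = 4*K*W
m = -564 (m = -1*564 = -564)
m - D((1 + 4)², -155) = -564 - 4*(1 + 4)²*(-155) = -564 - 4*5²*(-155) = -564 - 4*25*(-155) = -564 - 1*(-15500) = -564 + 15500 = 14936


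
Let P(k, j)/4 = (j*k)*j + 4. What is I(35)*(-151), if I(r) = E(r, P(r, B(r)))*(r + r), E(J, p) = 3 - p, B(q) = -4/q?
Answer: 156738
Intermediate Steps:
P(k, j) = 16 + 4*k*j**2 (P(k, j) = 4*((j*k)*j + 4) = 4*(k*j**2 + 4) = 4*(4 + k*j**2) = 16 + 4*k*j**2)
I(r) = 2*r*(-13 - 64/r) (I(r) = (3 - (16 + 4*r*(-4/r)**2))*(r + r) = (3 - (16 + 4*r*(16/r**2)))*(2*r) = (3 - (16 + 64/r))*(2*r) = (3 + (-16 - 64/r))*(2*r) = (-13 - 64/r)*(2*r) = 2*r*(-13 - 64/r))
I(35)*(-151) = (-128 - 26*35)*(-151) = (-128 - 910)*(-151) = -1038*(-151) = 156738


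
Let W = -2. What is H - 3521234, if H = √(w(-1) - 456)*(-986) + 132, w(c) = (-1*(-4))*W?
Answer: -3521102 - 3944*I*√29 ≈ -3.5211e+6 - 21239.0*I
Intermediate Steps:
w(c) = -8 (w(c) = -1*(-4)*(-2) = 4*(-2) = -8)
H = 132 - 3944*I*√29 (H = √(-8 - 456)*(-986) + 132 = √(-464)*(-986) + 132 = (4*I*√29)*(-986) + 132 = -3944*I*√29 + 132 = 132 - 3944*I*√29 ≈ 132.0 - 21239.0*I)
H - 3521234 = (132 - 3944*I*√29) - 3521234 = -3521102 - 3944*I*√29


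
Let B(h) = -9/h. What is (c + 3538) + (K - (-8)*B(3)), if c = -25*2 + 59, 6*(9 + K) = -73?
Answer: 21011/6 ≈ 3501.8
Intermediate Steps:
K = -127/6 (K = -9 + (1/6)*(-73) = -9 - 73/6 = -127/6 ≈ -21.167)
c = 9 (c = -50 + 59 = 9)
(c + 3538) + (K - (-8)*B(3)) = (9 + 3538) + (-127/6 - (-8)*(-9/3)) = 3547 + (-127/6 - (-8)*(-9*1/3)) = 3547 + (-127/6 - (-8)*(-3)) = 3547 + (-127/6 - 8*3) = 3547 + (-127/6 - 24) = 3547 - 271/6 = 21011/6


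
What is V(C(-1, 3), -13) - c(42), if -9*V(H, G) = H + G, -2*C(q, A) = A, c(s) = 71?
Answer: -1249/18 ≈ -69.389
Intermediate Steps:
C(q, A) = -A/2
V(H, G) = -G/9 - H/9 (V(H, G) = -(H + G)/9 = -(G + H)/9 = -G/9 - H/9)
V(C(-1, 3), -13) - c(42) = (-1/9*(-13) - (-1)*3/18) - 1*71 = (13/9 - 1/9*(-3/2)) - 71 = (13/9 + 1/6) - 71 = 29/18 - 71 = -1249/18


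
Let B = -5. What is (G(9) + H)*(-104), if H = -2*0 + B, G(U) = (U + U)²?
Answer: -33176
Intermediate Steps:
G(U) = 4*U² (G(U) = (2*U)² = 4*U²)
H = -5 (H = -2*0 - 5 = 0 - 5 = -5)
(G(9) + H)*(-104) = (4*9² - 5)*(-104) = (4*81 - 5)*(-104) = (324 - 5)*(-104) = 319*(-104) = -33176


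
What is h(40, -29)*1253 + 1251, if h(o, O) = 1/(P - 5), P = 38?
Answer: 42536/33 ≈ 1289.0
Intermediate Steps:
h(o, O) = 1/33 (h(o, O) = 1/(38 - 5) = 1/33)
h(40, -29)*1253 + 1251 = (1/33)*1253 + 1251 = 1253/33 + 1251 = 42536/33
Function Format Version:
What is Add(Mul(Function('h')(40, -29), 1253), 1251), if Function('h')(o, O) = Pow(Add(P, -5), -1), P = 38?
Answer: Rational(42536, 33) ≈ 1289.0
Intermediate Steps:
Function('h')(o, O) = Rational(1, 33) (Function('h')(o, O) = Pow(Add(38, -5), -1) = Pow(33, -1) = Rational(1, 33))
Add(Mul(Function('h')(40, -29), 1253), 1251) = Add(Mul(Rational(1, 33), 1253), 1251) = Add(Rational(1253, 33), 1251) = Rational(42536, 33)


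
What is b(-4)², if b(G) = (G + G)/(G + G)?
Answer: 1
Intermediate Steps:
b(G) = 1 (b(G) = (2*G)/((2*G)) = (2*G)*(1/(2*G)) = 1)
b(-4)² = 1² = 1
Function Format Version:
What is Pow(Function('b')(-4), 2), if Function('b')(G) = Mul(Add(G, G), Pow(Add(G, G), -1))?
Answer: 1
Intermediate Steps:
Function('b')(G) = 1 (Function('b')(G) = Mul(Mul(2, G), Pow(Mul(2, G), -1)) = Mul(Mul(2, G), Mul(Rational(1, 2), Pow(G, -1))) = 1)
Pow(Function('b')(-4), 2) = Pow(1, 2) = 1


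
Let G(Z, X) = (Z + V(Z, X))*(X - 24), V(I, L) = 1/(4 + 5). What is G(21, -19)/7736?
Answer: -4085/34812 ≈ -0.11734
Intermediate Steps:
V(I, L) = 1/9
G(Z, X) = (-24 + X)*(1/9 + Z) (G(Z, X) = (Z + 1/9)*(X - 24) = (1/9 + Z)*(-24 + X) = (-24 + X)*(1/9 + Z))
G(21, -19)/7736 = (-8/3 - 24*21 + (1/9)*(-19) - 19*21)/7736 = (-8/3 - 504 - 19/9 - 399)/7736 = (1/7736)*(-8170/9) = -4085/34812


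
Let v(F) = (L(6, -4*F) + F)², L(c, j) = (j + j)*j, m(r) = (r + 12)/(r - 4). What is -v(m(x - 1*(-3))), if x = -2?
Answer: -28826161/81 ≈ -3.5588e+5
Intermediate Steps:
m(r) = (12 + r)/(-4 + r)
L(c, j) = 2*j² (L(c, j) = (2*j)*j = 2*j²)
v(F) = (F + 32*F²)² (v(F) = (2*(-4*F)² + F)² = (2*(16*F²) + F)² = (32*F² + F)² = (F + 32*F²)²)
-v(m(x - 1*(-3))) = -((12 + (-2 - 1*(-3)))/(-4 + (-2 - 1*(-3))))²*(1 + 32*((12 + (-2 - 1*(-3)))/(-4 + (-2 - 1*(-3)))))² = -((12 + (-2 + 3))/(-4 + (-2 + 3)))²*(1 + 32*((12 + (-2 + 3))/(-4 + (-2 + 3))))² = -((12 + 1)/(-4 + 1))²*(1 + 32*((12 + 1)/(-4 + 1)))² = -(13/(-3))²*(1 + 32*(13/(-3)))² = -(-⅓*13)²*(1 + 32*(-⅓*13))² = -(-13/3)²*(1 + 32*(-13/3))² = -169*(1 - 416/3)²/9 = -169*(-413/3)²/9 = -169*170569/(9*9) = -1*28826161/81 = -28826161/81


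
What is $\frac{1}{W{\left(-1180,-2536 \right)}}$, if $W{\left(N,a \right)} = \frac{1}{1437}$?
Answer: $1437$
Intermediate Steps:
$W{\left(N,a \right)} = \frac{1}{1437}$
$\frac{1}{W{\left(-1180,-2536 \right)}} = \frac{1}{\frac{1}{1437}} = 1437$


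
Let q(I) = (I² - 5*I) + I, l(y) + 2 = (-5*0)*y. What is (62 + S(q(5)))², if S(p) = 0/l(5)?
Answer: 3844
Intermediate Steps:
l(y) = -2 (l(y) = -2 + (-5*0)*y = -2 + 0*y = -2 + 0 = -2)
q(I) = I² - 4*I
S(p) = 0 (S(p) = 0/(-2) = 0*(-½) = 0)
(62 + S(q(5)))² = (62 + 0)² = 62² = 3844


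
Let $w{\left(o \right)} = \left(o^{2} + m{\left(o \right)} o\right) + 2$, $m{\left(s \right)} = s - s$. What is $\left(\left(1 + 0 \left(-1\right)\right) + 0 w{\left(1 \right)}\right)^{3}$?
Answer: $1$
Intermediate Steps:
$m{\left(s \right)} = 0$
$w{\left(o \right)} = 2 + o^{2}$ ($w{\left(o \right)} = \left(o^{2} + 0 o\right) + 2 = \left(o^{2} + 0\right) + 2 = o^{2} + 2 = 2 + o^{2}$)
$\left(\left(1 + 0 \left(-1\right)\right) + 0 w{\left(1 \right)}\right)^{3} = \left(\left(1 + 0 \left(-1\right)\right) + 0 \left(2 + 1^{2}\right)\right)^{3} = \left(\left(1 + 0\right) + 0 \left(2 + 1\right)\right)^{3} = \left(1 + 0 \cdot 3\right)^{3} = \left(1 + 0\right)^{3} = 1^{3} = 1$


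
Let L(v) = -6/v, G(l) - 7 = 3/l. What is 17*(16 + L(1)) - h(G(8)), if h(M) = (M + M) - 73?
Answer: 913/4 ≈ 228.25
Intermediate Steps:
G(l) = 7 + 3/l
h(M) = -73 + 2*M (h(M) = 2*M - 73 = -73 + 2*M)
17*(16 + L(1)) - h(G(8)) = 17*(16 - 6/1) - (-73 + 2*(7 + 3/8)) = 17*(16 - 6*1) - (-73 + 2*(7 + 3*(1/8))) = 17*(16 - 6) - (-73 + 2*(7 + 3/8)) = 17*10 - (-73 + 2*(59/8)) = 170 - (-73 + 59/4) = 170 - 1*(-233/4) = 170 + 233/4 = 913/4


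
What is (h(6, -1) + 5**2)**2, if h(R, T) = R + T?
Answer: 900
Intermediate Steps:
(h(6, -1) + 5**2)**2 = ((6 - 1) + 5**2)**2 = (5 + 25)**2 = 30**2 = 900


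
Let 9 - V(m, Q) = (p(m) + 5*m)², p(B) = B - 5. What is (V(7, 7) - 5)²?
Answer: 1863225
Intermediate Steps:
p(B) = -5 + B
V(m, Q) = 9 - (-5 + 6*m)² (V(m, Q) = 9 - ((-5 + m) + 5*m)² = 9 - (-5 + 6*m)²)
(V(7, 7) - 5)² = ((9 - (-5 + 6*7)²) - 5)² = ((9 - (-5 + 42)²) - 5)² = ((9 - 1*37²) - 5)² = ((9 - 1*1369) - 5)² = ((9 - 1369) - 5)² = (-1360 - 5)² = (-1365)² = 1863225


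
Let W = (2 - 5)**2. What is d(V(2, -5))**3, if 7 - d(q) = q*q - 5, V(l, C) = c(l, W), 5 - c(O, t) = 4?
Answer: 1331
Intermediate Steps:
W = 9 (W = (-3)**2 = 9)
c(O, t) = 1 (c(O, t) = 5 - 1*4 = 5 - 4 = 1)
V(l, C) = 1
d(q) = 12 - q**2 (d(q) = 7 - (q*q - 5) = 7 - (q**2 - 5) = 7 - (-5 + q**2) = 7 + (5 - q**2) = 12 - q**2)
d(V(2, -5))**3 = (12 - 1*1**2)**3 = (12 - 1*1)**3 = (12 - 1)**3 = 11**3 = 1331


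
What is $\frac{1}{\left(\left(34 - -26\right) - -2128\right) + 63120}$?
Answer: $\frac{1}{65308} \approx 1.5312 \cdot 10^{-5}$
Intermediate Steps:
$\frac{1}{\left(\left(34 - -26\right) - -2128\right) + 63120} = \frac{1}{\left(\left(34 + 26\right) + 2128\right) + 63120} = \frac{1}{\left(60 + 2128\right) + 63120} = \frac{1}{2188 + 63120} = \frac{1}{65308}$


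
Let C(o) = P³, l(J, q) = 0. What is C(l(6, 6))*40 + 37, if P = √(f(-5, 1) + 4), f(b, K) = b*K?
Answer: 37 - 40*I ≈ 37.0 - 40.0*I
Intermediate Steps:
f(b, K) = K*b
P = I (P = √(1*(-5) + 4) = √(-5 + 4) = √(-1) = I ≈ 1.0*I)
C(o) = -I (C(o) = I³ = -I)
C(l(6, 6))*40 + 37 = -I*40 + 37 = -40*I + 37 = 37 - 40*I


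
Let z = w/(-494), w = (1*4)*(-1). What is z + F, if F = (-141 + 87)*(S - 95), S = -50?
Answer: 1934012/247 ≈ 7830.0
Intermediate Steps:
w = -4 (w = 4*(-1) = -4)
z = 2/247 (z = -4/(-494) = -4*(-1/494) = 2/247 ≈ 0.0080972)
F = 7830 (F = (-141 + 87)*(-50 - 95) = -54*(-145) = 7830)
z + F = 2/247 + 7830 = 1934012/247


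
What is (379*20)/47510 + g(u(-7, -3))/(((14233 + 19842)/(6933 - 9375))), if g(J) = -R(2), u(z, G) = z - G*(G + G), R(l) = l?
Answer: 49032734/161890325 ≈ 0.30288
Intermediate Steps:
u(z, G) = z - 2*G**2 (u(z, G) = z - G*2*G = z - 2*G**2)
g(J) = -2 (g(J) = -1*2 = -2)
(379*20)/47510 + g(u(-7, -3))/(((14233 + 19842)/(6933 - 9375))) = (379*20)/47510 - 2*(6933 - 9375)/(14233 + 19842) = 7580*(1/47510) - 2/(34075/(-2442)) = 758/4751 - 2/(34075*(-1/2442)) = 758/4751 - 2/(-34075/2442) = 758/4751 - 2*(-2442/34075) = 758/4751 + 4884/34075 = 49032734/161890325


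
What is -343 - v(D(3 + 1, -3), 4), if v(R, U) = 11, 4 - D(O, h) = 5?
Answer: -354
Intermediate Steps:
D(O, h) = -1 (D(O, h) = 4 - 1*5 = 4 - 5 = -1)
-343 - v(D(3 + 1, -3), 4) = -343 - 1*11 = -343 - 11 = -354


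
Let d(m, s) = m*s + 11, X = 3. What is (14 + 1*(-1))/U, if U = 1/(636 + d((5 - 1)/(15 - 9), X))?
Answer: 8437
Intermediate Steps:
d(m, s) = 11 + m*s
U = 1/649 (U = 1/(636 + (11 + ((5 - 1)/(15 - 9))*3)) = 1/(636 + (11 + (4/6)*3)) = 1/(636 + (11 + (4*(1/6))*3)) = 1/(636 + (11 + (2/3)*3)) = 1/(636 + (11 + 2)) = 1/(636 + 13) = 1/649 ≈ 0.0015408)
(14 + 1*(-1))/U = (14 + 1*(-1))/(1/649) = (14 - 1)*649 = 13*649 = 8437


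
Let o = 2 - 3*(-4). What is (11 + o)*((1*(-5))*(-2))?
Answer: 250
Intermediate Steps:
o = 14 (o = 2 + 12 = 14)
(11 + o)*((1*(-5))*(-2)) = (11 + 14)*((1*(-5))*(-2)) = 25*(-5*(-2)) = 25*10 = 250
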